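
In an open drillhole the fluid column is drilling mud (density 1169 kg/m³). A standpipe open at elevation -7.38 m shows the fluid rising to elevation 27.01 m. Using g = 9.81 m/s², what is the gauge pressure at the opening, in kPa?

Pressure head ψ = h − z = 27.01 − (-7.38) = 34.39 m.
P = ρgψ = 1169 × 9.81 × 34.39 = 394381 Pa ≈ 394 kPa.

P ≈ 394 kPa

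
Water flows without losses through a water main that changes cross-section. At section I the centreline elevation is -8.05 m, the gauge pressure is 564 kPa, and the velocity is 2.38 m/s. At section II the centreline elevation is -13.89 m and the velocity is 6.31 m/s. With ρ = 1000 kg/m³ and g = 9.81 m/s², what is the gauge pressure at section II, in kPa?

P₂ ≈ 604 kPa

Pressure head at I: ψ₁ = P₁/(ρg) = 564×1000 / (1000 × 9.81) = 57.49 m.
Velocity heads: v₁²/2g = 2.38²/19.62 = 0.289 m; v₂²/2g = 6.31²/19.62 = 2.029 m.
Total head H = z₁ + ψ₁ + v₁²/2g = -8.05 + 57.49 + 0.289 = 49.73 m.
ψ₂ = H − z₂ − v₂²/2g = 49.73 − (-13.89) − 2.029 = 61.59 m.
P₂ = ρgψ₂ = 1000 × 9.81 × 61.59 ≈ 604 kPa.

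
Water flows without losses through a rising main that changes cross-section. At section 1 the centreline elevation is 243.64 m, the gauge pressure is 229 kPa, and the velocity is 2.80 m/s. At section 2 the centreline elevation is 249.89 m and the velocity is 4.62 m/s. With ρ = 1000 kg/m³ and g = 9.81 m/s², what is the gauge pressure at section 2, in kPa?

P₂ ≈ 161 kPa

Pressure head at 1: ψ₁ = P₁/(ρg) = 229×1000 / (1000 × 9.81) = 23.34 m.
Velocity heads: v₁²/2g = 2.80²/19.62 = 0.400 m; v₂²/2g = 4.62²/19.62 = 1.088 m.
Total head H = z₁ + ψ₁ + v₁²/2g = 243.64 + 23.34 + 0.400 = 267.38 m.
ψ₂ = H − z₂ − v₂²/2g = 267.38 − 249.89 − 1.088 = 16.40 m.
P₂ = ρgψ₂ = 1000 × 9.81 × 16.40 ≈ 161 kPa.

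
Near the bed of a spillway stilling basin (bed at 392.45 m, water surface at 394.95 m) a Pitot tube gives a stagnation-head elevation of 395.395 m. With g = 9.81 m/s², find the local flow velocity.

v ≈ 2.95 m/s

Near the bed, under hydrostatic conditions, the piezometric head (z + ψ) equals the free-surface elevation, 394.95 m.
Velocity head = total − piezometric = 395.395 − 394.95 = 0.445 m.
v = √(2g·h_v) = √(2 × 9.81 × 0.445) = 2.95 m/s.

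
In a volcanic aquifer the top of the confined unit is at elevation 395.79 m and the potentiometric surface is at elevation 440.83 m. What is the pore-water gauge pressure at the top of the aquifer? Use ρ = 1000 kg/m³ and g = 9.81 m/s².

Pressure head at the aquifer top: ψ = h − z = 440.83 − 395.79 = 45.04 m.
P = ρgψ = 1000 × 9.81 × 45.04 = 441842 Pa ≈ 442 kPa.

P ≈ 442 kPa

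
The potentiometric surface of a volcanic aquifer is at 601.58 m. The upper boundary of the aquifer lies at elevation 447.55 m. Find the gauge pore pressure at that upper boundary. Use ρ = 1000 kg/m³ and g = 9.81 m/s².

Pressure head at the aquifer top: ψ = h − z = 601.58 − 447.55 = 154.03 m.
P = ρgψ = 1000 × 9.81 × 154.03 = 1511034 Pa ≈ 1510 kPa.

P ≈ 1510 kPa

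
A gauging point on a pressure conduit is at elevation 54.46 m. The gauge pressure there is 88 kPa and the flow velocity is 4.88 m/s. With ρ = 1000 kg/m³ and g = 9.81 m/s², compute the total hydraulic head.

Pressure head ψ = P/(ρg) = 88×1000 / (1000 × 9.81) = 8.97 m.
Velocity head = v²/(2g) = 4.88² / (2 × 9.81) = 1.214 m.
h = z + ψ + v²/(2g) = 54.46 + 8.97 + 1.214 = 64.64 m.

h ≈ 64.64 m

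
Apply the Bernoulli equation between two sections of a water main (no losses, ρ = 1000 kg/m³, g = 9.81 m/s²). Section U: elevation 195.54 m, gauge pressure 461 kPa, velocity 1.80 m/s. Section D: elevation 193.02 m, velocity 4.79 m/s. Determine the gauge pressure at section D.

P₂ ≈ 476 kPa

Pressure head at U: ψ₁ = P₁/(ρg) = 461×1000 / (1000 × 9.81) = 46.99 m.
Velocity heads: v₁²/2g = 1.80²/19.62 = 0.165 m; v₂²/2g = 4.79²/19.62 = 1.169 m.
Total head H = z₁ + ψ₁ + v₁²/2g = 195.54 + 46.99 + 0.165 = 242.69 m.
ψ₂ = H − z₂ − v₂²/2g = 242.69 − 193.02 − 1.169 = 48.50 m.
P₂ = ρgψ₂ = 1000 × 9.81 × 48.50 ≈ 476 kPa.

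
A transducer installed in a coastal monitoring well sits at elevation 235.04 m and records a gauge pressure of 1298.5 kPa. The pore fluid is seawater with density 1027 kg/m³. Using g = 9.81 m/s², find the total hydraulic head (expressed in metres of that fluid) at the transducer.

ψ = P/(ρg) = 1298.5×1000 / (1027 × 9.81) = 128.89 m.
h = z + ψ = 235.04 + 128.89 = 363.93 m.

h ≈ 363.93 m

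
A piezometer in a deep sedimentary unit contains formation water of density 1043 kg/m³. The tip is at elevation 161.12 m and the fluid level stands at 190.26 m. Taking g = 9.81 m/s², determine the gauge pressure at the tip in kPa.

P ≈ 298 kPa

Pressure head ψ = h − z = 190.26 − 161.12 = 29.14 m.
P = ρgψ = 1043 × 9.81 × 29.14 = 298156 Pa ≈ 298 kPa.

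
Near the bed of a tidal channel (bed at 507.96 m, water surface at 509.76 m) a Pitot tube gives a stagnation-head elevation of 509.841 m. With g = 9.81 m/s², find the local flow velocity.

v ≈ 1.26 m/s

Near the bed, under hydrostatic conditions, the piezometric head (z + ψ) equals the free-surface elevation, 509.76 m.
Velocity head = total − piezometric = 509.841 − 509.76 = 0.081 m.
v = √(2g·h_v) = √(2 × 9.81 × 0.081) = 1.26 m/s.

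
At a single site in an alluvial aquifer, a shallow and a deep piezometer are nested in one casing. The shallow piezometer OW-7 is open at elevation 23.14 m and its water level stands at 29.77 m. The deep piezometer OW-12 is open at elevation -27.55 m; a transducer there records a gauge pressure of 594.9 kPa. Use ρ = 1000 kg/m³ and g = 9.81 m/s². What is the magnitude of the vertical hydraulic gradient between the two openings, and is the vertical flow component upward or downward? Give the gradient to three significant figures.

|i_v| ≈ 0.0655; vertical flow is upward

Total head at OW-7: h = 29.77 m (water level in the standpipe).
Pressure head at OW-12: ψ = P/(ρg) = 594.9×1000 / (1000 × 9.81) = 60.64 m.
Total head at OW-12: h = z + ψ = -27.55 + 60.64 = 33.09 m.
Δh = h(OW-7) − h(OW-12) = 29.77 − 33.09 = -3.32 m.
Vertical separation Δz = 23.14 − (-27.55) = 50.69 m.
|i_v| = |Δh| / Δz = 3.32 / 50.69 = 0.0655.
Head is higher in the deep piezometer, so vertical flow is upward (discharge condition).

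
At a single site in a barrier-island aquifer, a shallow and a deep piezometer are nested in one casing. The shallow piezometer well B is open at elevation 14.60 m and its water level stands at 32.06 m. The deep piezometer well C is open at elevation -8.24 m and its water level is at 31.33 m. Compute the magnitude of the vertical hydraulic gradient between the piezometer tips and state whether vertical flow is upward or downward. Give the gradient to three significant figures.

Total head at well B: h = 32.06 m (water level in the standpipe).
Total head at well C: h = 31.33 m.
Δh = h(well B) − h(well C) = 32.06 − 31.33 = 0.73 m.
Vertical separation Δz = 14.60 − (-8.24) = 22.84 m.
|i_v| = |Δh| / Δz = 0.73 / 22.84 = 0.0320.
Head is higher in the shallow piezometer, so vertical flow is downward (recharge condition).

|i_v| ≈ 0.0320; vertical flow is downward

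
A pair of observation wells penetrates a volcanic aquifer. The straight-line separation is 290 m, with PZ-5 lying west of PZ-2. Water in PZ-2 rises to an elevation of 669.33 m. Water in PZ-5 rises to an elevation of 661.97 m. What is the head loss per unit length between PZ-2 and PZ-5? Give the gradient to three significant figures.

Total head at PZ-2: h = 669.33 m (water level in the piezometer is the total head).
Total head at PZ-5: h = 661.97 m (water level in the piezometer is the total head).
Head difference: h(PZ-2) − h(PZ-5) = 669.33 − 661.97 = 7.36 m.
Hydraulic gradient: i = |Δh| / L = 7.36 / 290 = 0.0254.

i ≈ 0.0254 m/m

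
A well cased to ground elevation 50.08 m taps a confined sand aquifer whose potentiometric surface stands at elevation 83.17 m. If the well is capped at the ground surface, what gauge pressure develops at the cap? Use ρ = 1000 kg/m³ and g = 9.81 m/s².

P ≈ 325 kPa

Head above the cap: Δh = 83.17 − 50.08 = 33.09 m.
P = ρgΔh = 1000 × 9.81 × 33.09 = 324613 Pa ≈ 325 kPa.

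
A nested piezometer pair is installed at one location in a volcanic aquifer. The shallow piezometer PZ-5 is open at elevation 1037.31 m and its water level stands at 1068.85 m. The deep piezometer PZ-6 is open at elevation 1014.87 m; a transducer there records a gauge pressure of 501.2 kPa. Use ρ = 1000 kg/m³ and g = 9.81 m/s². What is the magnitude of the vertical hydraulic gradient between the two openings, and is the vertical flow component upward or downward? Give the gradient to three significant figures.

Total head at PZ-5: h = 1068.85 m (water level in the standpipe).
Pressure head at PZ-6: ψ = P/(ρg) = 501.2×1000 / (1000 × 9.81) = 51.09 m.
Total head at PZ-6: h = z + ψ = 1014.87 + 51.09 = 1065.96 m.
Δh = h(PZ-5) − h(PZ-6) = 1068.85 − 1065.96 = 2.89 m.
Vertical separation Δz = 1037.31 − 1014.87 = 22.44 m.
|i_v| = |Δh| / Δz = 2.89 / 22.44 = 0.129.
Head is higher in the shallow piezometer, so vertical flow is downward (recharge condition).

|i_v| ≈ 0.129; vertical flow is downward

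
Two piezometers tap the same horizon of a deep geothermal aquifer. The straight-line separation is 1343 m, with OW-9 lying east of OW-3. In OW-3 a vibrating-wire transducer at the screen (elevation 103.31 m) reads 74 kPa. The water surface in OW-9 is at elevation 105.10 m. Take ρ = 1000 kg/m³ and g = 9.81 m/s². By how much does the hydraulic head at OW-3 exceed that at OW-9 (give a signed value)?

Δh ≈ 5.75 m

Pressure head at OW-3: ψ = P/(ρg) = 74×1000 / (1000 × 9.81) = 7.54 m.
Total head at OW-3: h = z + ψ = 103.31 + 7.54 = 110.85 m.
Total head at OW-9: h = 105.10 m (water level in the piezometer is the total head).
Head difference: h(OW-3) − h(OW-9) = 110.85 − 105.10 = 5.75 m.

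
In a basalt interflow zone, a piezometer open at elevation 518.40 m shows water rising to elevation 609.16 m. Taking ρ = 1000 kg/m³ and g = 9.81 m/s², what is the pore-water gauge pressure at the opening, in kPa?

P ≈ 890 kPa

Pressure head ψ = h − z = 609.16 − 518.40 = 90.76 m.
P = ρgψ = 1000 × 9.81 × 90.76 = 890356 Pa ≈ 890 kPa.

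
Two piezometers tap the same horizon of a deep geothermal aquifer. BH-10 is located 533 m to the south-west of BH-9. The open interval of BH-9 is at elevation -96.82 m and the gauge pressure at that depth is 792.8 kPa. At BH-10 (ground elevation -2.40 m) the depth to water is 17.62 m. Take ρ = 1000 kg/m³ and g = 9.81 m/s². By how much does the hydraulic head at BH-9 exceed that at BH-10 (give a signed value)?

Pressure head at BH-9: ψ = P/(ρg) = 792.8×1000 / (1000 × 9.81) = 80.82 m.
Total head at BH-9: h = z + ψ = -96.82 + 80.82 = -16.00 m.
Total head at BH-10: h = -2.40 − 17.62 = -20.02 m.
Head difference: h(BH-9) − h(BH-10) = -16.00 − (-20.02) = 4.02 m.

Δh ≈ 4.02 m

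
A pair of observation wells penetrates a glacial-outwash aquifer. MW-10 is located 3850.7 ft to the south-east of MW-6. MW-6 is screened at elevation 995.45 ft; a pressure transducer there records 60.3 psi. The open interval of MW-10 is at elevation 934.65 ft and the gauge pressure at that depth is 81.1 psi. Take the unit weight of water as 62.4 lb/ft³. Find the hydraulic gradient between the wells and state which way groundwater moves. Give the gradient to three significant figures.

Pressure head at MW-6: ψ = 144·P/γ = 144 × 60.3 / 62.4 = 139.15 ft.
Total head at MW-6: h = z + ψ = 995.45 + 139.15 = 1134.60 ft.
Pressure head at MW-10: ψ = 144·P/γ = 144 × 81.1 / 62.4 = 187.15 ft.
Total head at MW-10: h = z + ψ = 934.65 + 187.15 = 1121.80 ft.
Head difference: h(MW-6) − h(MW-10) = 1134.60 − 1121.80 = 12.80 ft.
Hydraulic gradient: i = |Δh| / L = 12.80 / 3850.7 = 0.00332.
Flow is from higher to lower head: from MW-6 toward MW-10, i.e. toward the south-east.

i ≈ 0.00332; groundwater flows toward the south-east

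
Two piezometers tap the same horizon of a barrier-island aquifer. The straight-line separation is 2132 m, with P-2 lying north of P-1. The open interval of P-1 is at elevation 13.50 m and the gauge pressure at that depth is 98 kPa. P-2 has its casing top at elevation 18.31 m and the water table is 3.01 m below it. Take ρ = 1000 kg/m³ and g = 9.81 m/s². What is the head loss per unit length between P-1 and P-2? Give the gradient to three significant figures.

Pressure head at P-1: ψ = P/(ρg) = 98×1000 / (1000 × 9.81) = 9.99 m.
Total head at P-1: h = z + ψ = 13.50 + 9.99 = 23.49 m.
Total head at P-2: h = 18.31 − 3.01 = 15.30 m.
Head difference: h(P-1) − h(P-2) = 23.49 − 15.30 = 8.19 m.
Hydraulic gradient: i = |Δh| / L = 8.19 / 2132 = 0.00384.

i ≈ 0.00384 m/m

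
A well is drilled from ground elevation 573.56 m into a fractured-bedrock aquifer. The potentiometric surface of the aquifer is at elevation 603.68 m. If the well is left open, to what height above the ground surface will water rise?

Water rises to the potentiometric surface, so the rise above ground = 603.68 − 573.56 = 30.12 m.

≈ 30.12 m above ground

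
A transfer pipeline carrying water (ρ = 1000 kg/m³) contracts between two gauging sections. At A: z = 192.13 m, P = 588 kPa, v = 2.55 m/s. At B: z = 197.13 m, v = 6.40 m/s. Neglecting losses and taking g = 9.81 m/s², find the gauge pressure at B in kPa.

Pressure head at A: ψ₁ = P₁/(ρg) = 588×1000 / (1000 × 9.81) = 59.94 m.
Velocity heads: v₁²/2g = 2.55²/19.62 = 0.331 m; v₂²/2g = 6.40²/19.62 = 2.088 m.
Total head H = z₁ + ψ₁ + v₁²/2g = 192.13 + 59.94 + 0.331 = 252.40 m.
ψ₂ = H − z₂ − v₂²/2g = 252.40 − 197.13 − 2.088 = 53.18 m.
P₂ = ρgψ₂ = 1000 × 9.81 × 53.18 ≈ 522 kPa.

P₂ ≈ 522 kPa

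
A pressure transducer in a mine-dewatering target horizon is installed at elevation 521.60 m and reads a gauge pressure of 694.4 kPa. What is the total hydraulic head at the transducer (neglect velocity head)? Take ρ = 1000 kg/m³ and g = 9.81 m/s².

ψ = P/(ρg) = 694.4×1000 / (1000 × 9.81) = 70.78 m.
h = z + ψ = 521.60 + 70.78 = 592.38 m.

h ≈ 592.38 m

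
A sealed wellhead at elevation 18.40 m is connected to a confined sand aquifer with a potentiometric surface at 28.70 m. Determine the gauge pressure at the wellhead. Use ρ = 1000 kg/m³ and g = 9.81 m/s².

Head above the cap: Δh = 28.70 − 18.40 = 10.30 m.
P = ρgΔh = 1000 × 9.81 × 10.30 = 101043 Pa ≈ 101 kPa.

P ≈ 101 kPa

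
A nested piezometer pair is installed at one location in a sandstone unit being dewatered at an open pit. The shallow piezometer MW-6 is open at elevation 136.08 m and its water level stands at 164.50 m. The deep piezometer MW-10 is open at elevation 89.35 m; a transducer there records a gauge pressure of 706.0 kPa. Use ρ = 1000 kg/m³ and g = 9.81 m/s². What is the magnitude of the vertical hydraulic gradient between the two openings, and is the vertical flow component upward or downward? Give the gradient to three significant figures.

Total head at MW-6: h = 164.50 m (water level in the standpipe).
Pressure head at MW-10: ψ = P/(ρg) = 706.0×1000 / (1000 × 9.81) = 71.97 m.
Total head at MW-10: h = z + ψ = 89.35 + 71.97 = 161.32 m.
Δh = h(MW-6) − h(MW-10) = 164.50 − 161.32 = 3.18 m.
Vertical separation Δz = 136.08 − 89.35 = 46.73 m.
|i_v| = |Δh| / Δz = 3.18 / 46.73 = 0.0681.
Head is higher in the shallow piezometer, so vertical flow is downward (recharge condition).

|i_v| ≈ 0.0681; vertical flow is downward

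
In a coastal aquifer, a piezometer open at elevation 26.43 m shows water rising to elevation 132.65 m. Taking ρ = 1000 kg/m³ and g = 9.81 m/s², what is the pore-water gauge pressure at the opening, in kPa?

Pressure head ψ = h − z = 132.65 − 26.43 = 106.22 m.
P = ρgψ = 1000 × 9.81 × 106.22 = 1042018 Pa ≈ 1040 kPa.

P ≈ 1040 kPa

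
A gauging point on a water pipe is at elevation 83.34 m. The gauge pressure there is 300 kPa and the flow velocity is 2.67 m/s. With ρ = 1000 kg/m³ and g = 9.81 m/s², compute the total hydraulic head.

h ≈ 114.28 m

Pressure head ψ = P/(ρg) = 300×1000 / (1000 × 9.81) = 30.58 m.
Velocity head = v²/(2g) = 2.67² / (2 × 9.81) = 0.363 m.
h = z + ψ + v²/(2g) = 83.34 + 30.58 + 0.363 = 114.28 m.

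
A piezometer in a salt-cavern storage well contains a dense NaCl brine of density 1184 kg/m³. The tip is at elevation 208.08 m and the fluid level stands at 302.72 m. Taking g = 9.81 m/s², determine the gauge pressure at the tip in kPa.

P ≈ 1100 kPa

Pressure head ψ = h − z = 302.72 − 208.08 = 94.64 m.
P = ρgψ = 1184 × 9.81 × 94.64 = 1099247 Pa ≈ 1100 kPa.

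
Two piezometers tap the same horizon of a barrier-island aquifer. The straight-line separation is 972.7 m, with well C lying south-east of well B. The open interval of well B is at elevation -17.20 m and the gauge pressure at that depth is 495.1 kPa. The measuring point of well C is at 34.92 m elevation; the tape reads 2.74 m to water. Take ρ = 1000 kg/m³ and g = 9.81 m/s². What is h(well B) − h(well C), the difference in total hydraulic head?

Pressure head at well B: ψ = P/(ρg) = 495.1×1000 / (1000 × 9.81) = 50.47 m.
Total head at well B: h = z + ψ = -17.20 + 50.47 = 33.27 m.
Total head at well C: h = 34.92 − 2.74 = 32.18 m.
Head difference: h(well B) − h(well C) = 33.27 − 32.18 = 1.09 m.

Δh ≈ 1.09 m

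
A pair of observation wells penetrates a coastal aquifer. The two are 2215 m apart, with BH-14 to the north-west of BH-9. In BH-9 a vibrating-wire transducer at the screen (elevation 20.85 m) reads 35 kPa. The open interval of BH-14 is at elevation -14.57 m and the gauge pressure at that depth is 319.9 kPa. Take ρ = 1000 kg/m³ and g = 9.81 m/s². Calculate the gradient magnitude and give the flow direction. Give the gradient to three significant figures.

Pressure head at BH-9: ψ = P/(ρg) = 35×1000 / (1000 × 9.81) = 3.57 m.
Total head at BH-9: h = z + ψ = 20.85 + 3.57 = 24.42 m.
Pressure head at BH-14: ψ = P/(ρg) = 319.9×1000 / (1000 × 9.81) = 32.61 m.
Total head at BH-14: h = z + ψ = -14.57 + 32.61 = 18.04 m.
Head difference: h(BH-9) − h(BH-14) = 24.42 − 18.04 = 6.38 m.
Hydraulic gradient: i = |Δh| / L = 6.38 / 2215 = 0.00288.
Flow is from higher to lower head: from BH-9 toward BH-14, i.e. toward the north-west.

i ≈ 0.00288; groundwater flows toward the north-west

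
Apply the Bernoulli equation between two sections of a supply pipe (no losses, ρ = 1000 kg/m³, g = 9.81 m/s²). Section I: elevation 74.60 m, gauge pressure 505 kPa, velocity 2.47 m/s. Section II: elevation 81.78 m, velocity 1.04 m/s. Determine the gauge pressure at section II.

Pressure head at I: ψ₁ = P₁/(ρg) = 505×1000 / (1000 × 9.81) = 51.48 m.
Velocity heads: v₁²/2g = 2.47²/19.62 = 0.311 m; v₂²/2g = 1.04²/19.62 = 0.055 m.
Total head H = z₁ + ψ₁ + v₁²/2g = 74.60 + 51.48 + 0.311 = 126.39 m.
ψ₂ = H − z₂ − v₂²/2g = 126.39 − 81.78 − 0.055 = 44.55 m.
P₂ = ρgψ₂ = 1000 × 9.81 × 44.55 ≈ 437 kPa.

P₂ ≈ 437 kPa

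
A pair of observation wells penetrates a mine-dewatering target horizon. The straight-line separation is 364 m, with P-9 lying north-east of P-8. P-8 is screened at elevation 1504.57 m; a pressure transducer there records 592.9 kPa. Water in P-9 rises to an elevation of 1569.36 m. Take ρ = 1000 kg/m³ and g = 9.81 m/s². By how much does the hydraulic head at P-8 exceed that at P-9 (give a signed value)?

Pressure head at P-8: ψ = P/(ρg) = 592.9×1000 / (1000 × 9.81) = 60.44 m.
Total head at P-8: h = z + ψ = 1504.57 + 60.44 = 1565.01 m.
Total head at P-9: h = 1569.36 m (water level in the piezometer is the total head).
Head difference: h(P-8) − h(P-9) = 1565.01 − 1569.36 = -4.35 m.

Δh ≈ -4.35 m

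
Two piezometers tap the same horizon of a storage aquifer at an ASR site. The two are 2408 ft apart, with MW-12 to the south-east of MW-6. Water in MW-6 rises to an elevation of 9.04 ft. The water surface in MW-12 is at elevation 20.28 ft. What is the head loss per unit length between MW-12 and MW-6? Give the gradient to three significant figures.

i ≈ 0.00467 ft/ft

Total head at MW-6: h = 9.04 ft (water level in the piezometer is the total head).
Total head at MW-12: h = 20.28 ft (water level in the piezometer is the total head).
Head difference: h(MW-6) − h(MW-12) = 9.04 − 20.28 = -11.24 ft.
Hydraulic gradient: i = |Δh| / L = 11.24 / 2408 = 0.00467.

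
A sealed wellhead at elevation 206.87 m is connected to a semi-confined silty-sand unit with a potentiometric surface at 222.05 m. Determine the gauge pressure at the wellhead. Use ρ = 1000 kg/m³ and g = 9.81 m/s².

P ≈ 149 kPa

Head above the cap: Δh = 222.05 − 206.87 = 15.18 m.
P = ρgΔh = 1000 × 9.81 × 15.18 = 148916 Pa ≈ 149 kPa.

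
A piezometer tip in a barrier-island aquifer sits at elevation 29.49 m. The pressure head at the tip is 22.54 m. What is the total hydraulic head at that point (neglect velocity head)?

h ≈ 52.03 m

h = z + ψ = 29.49 + 22.54 = 52.03 m.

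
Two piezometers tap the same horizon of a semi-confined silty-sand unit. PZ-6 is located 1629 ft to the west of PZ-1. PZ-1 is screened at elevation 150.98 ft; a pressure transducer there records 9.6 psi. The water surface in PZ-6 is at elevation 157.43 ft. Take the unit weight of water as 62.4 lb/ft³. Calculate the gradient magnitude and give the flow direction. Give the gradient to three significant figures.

i ≈ 0.00964; groundwater flows toward the west

Pressure head at PZ-1: ψ = 144·P/γ = 144 × 9.6 / 62.4 = 22.15 ft.
Total head at PZ-1: h = z + ψ = 150.98 + 22.15 = 173.13 ft.
Total head at PZ-6: h = 157.43 ft (water level in the piezometer is the total head).
Head difference: h(PZ-1) − h(PZ-6) = 173.13 − 157.43 = 15.70 ft.
Hydraulic gradient: i = |Δh| / L = 15.70 / 1629 = 0.00964.
Flow is from higher to lower head: from PZ-1 toward PZ-6, i.e. toward the west.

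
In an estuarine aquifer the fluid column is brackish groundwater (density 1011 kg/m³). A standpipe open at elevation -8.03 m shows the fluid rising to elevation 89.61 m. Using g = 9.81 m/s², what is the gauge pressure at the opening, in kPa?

P ≈ 968 kPa

Pressure head ψ = h − z = 89.61 − (-8.03) = 97.64 m.
P = ρgψ = 1011 × 9.81 × 97.64 = 968385 Pa ≈ 968 kPa.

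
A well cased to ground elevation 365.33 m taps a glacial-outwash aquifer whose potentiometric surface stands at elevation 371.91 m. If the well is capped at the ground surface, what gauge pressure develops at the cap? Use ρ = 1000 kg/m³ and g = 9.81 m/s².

P ≈ 64.5 kPa

Head above the cap: Δh = 371.91 − 365.33 = 6.58 m.
P = ρgΔh = 1000 × 9.81 × 6.58 = 64550 Pa ≈ 64.5 kPa.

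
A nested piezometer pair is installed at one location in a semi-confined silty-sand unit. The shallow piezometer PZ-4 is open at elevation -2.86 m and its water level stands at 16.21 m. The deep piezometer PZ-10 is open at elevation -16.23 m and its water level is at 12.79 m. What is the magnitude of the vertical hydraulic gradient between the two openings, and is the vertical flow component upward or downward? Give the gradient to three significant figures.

Total head at PZ-4: h = 16.21 m (water level in the standpipe).
Total head at PZ-10: h = 12.79 m.
Δh = h(PZ-4) − h(PZ-10) = 16.21 − 12.79 = 3.42 m.
Vertical separation Δz = -2.86 − (-16.23) = 13.37 m.
|i_v| = |Δh| / Δz = 3.42 / 13.37 = 0.256.
Head is higher in the shallow piezometer, so vertical flow is downward (recharge condition).

|i_v| ≈ 0.256; vertical flow is downward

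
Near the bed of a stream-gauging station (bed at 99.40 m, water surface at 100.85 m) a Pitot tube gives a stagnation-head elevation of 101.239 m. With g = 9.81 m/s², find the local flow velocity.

Near the bed, under hydrostatic conditions, the piezometric head (z + ψ) equals the free-surface elevation, 100.85 m.
Velocity head = total − piezometric = 101.239 − 100.85 = 0.389 m.
v = √(2g·h_v) = √(2 × 9.81 × 0.389) = 2.76 m/s.

v ≈ 2.76 m/s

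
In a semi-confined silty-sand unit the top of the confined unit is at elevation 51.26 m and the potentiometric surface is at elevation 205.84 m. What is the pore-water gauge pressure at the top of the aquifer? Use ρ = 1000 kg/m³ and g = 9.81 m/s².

Pressure head at the aquifer top: ψ = h − z = 205.84 − 51.26 = 154.58 m.
P = ρgψ = 1000 × 9.81 × 154.58 = 1516430 Pa ≈ 1520 kPa.

P ≈ 1520 kPa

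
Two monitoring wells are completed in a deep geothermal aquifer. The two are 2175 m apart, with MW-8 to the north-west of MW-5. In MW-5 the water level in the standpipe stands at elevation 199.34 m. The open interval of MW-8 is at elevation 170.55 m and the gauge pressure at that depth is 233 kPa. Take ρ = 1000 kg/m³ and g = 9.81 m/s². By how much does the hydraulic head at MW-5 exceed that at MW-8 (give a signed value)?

Total head at MW-5: h = 199.34 m (water level in the piezometer is the total head).
Pressure head at MW-8: ψ = P/(ρg) = 233×1000 / (1000 × 9.81) = 23.75 m.
Total head at MW-8: h = z + ψ = 170.55 + 23.75 = 194.30 m.
Head difference: h(MW-5) − h(MW-8) = 199.34 − 194.30 = 5.04 m.

Δh ≈ 5.04 m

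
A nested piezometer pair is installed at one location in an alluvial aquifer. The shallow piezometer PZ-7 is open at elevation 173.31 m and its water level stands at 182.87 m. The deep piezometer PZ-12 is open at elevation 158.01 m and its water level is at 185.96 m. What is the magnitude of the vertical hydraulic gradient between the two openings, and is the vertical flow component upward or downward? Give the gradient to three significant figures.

Total head at PZ-7: h = 182.87 m (water level in the standpipe).
Total head at PZ-12: h = 185.96 m.
Δh = h(PZ-7) − h(PZ-12) = 182.87 − 185.96 = -3.09 m.
Vertical separation Δz = 173.31 − 158.01 = 15.30 m.
|i_v| = |Δh| / Δz = 3.09 / 15.30 = 0.202.
Head is higher in the deep piezometer, so vertical flow is upward (discharge condition).

|i_v| ≈ 0.202; vertical flow is upward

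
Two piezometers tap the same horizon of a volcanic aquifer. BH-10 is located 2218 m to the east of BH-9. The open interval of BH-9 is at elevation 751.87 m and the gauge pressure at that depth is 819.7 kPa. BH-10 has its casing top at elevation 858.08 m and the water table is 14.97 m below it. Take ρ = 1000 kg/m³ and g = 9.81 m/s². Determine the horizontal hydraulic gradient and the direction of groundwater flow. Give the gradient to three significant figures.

Pressure head at BH-9: ψ = P/(ρg) = 819.7×1000 / (1000 × 9.81) = 83.56 m.
Total head at BH-9: h = z + ψ = 751.87 + 83.56 = 835.43 m.
Total head at BH-10: h = 858.08 − 14.97 = 843.11 m.
Head difference: h(BH-9) − h(BH-10) = 835.43 − 843.11 = -7.68 m.
Hydraulic gradient: i = |Δh| / L = 7.68 / 2218 = 0.00346.
Flow is from higher to lower head: from BH-10 toward BH-9, i.e. toward the west.

i ≈ 0.00346; groundwater flows toward the west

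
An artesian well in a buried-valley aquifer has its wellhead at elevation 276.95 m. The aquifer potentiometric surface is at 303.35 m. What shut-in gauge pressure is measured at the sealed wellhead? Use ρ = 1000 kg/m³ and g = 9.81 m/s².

Head above the cap: Δh = 303.35 − 276.95 = 26.40 m.
P = ρgΔh = 1000 × 9.81 × 26.40 = 258984 Pa ≈ 259 kPa.

P ≈ 259 kPa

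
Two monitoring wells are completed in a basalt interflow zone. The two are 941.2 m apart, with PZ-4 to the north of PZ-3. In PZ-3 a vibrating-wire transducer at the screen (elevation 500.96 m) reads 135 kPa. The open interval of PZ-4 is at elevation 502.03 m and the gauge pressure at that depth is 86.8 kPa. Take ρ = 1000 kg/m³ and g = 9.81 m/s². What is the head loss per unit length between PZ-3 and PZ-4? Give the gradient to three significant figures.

Pressure head at PZ-3: ψ = P/(ρg) = 135×1000 / (1000 × 9.81) = 13.76 m.
Total head at PZ-3: h = z + ψ = 500.96 + 13.76 = 514.72 m.
Pressure head at PZ-4: ψ = P/(ρg) = 86.8×1000 / (1000 × 9.81) = 8.85 m.
Total head at PZ-4: h = z + ψ = 502.03 + 8.85 = 510.88 m.
Head difference: h(PZ-3) − h(PZ-4) = 514.72 − 510.88 = 3.84 m.
Hydraulic gradient: i = |Δh| / L = 3.84 / 941.2 = 0.00408.

i ≈ 0.00408 m/m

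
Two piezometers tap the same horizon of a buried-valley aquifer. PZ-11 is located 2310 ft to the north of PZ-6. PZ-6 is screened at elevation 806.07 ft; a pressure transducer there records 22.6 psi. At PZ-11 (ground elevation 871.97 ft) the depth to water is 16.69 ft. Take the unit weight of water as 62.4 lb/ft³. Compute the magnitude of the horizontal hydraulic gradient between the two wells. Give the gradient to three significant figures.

Pressure head at PZ-6: ψ = 144·P/γ = 144 × 22.6 / 62.4 = 52.15 ft.
Total head at PZ-6: h = z + ψ = 806.07 + 52.15 = 858.22 ft.
Total head at PZ-11: h = 871.97 − 16.69 = 855.28 ft.
Head difference: h(PZ-6) − h(PZ-11) = 858.22 − 855.28 = 2.94 ft.
Hydraulic gradient: i = |Δh| / L = 2.94 / 2310 = 0.00127.

i ≈ 0.00127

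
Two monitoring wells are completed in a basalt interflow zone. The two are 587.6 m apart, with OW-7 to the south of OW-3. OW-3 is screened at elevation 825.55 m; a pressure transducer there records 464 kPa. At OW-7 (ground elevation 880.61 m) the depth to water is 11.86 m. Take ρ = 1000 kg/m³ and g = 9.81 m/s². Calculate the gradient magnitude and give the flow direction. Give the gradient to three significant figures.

i ≈ 0.00698; groundwater flows toward the south

Pressure head at OW-3: ψ = P/(ρg) = 464×1000 / (1000 × 9.81) = 47.30 m.
Total head at OW-3: h = z + ψ = 825.55 + 47.30 = 872.85 m.
Total head at OW-7: h = 880.61 − 11.86 = 868.75 m.
Head difference: h(OW-3) − h(OW-7) = 872.85 − 868.75 = 4.10 m.
Hydraulic gradient: i = |Δh| / L = 4.10 / 587.6 = 0.00698.
Flow is from higher to lower head: from OW-3 toward OW-7, i.e. toward the south.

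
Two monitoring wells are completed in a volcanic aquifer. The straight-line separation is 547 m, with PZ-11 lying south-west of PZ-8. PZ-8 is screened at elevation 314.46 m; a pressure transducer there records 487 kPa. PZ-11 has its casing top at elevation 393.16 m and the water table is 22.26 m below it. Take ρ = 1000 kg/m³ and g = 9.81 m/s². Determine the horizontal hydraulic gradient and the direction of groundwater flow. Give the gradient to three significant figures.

Pressure head at PZ-8: ψ = P/(ρg) = 487×1000 / (1000 × 9.81) = 49.64 m.
Total head at PZ-8: h = z + ψ = 314.46 + 49.64 = 364.10 m.
Total head at PZ-11: h = 393.16 − 22.26 = 370.90 m.
Head difference: h(PZ-8) − h(PZ-11) = 364.10 − 370.90 = -6.80 m.
Hydraulic gradient: i = |Δh| / L = 6.80 / 547 = 0.0124.
Flow is from higher to lower head: from PZ-11 toward PZ-8, i.e. toward the north-east.

i ≈ 0.0124; groundwater flows toward the north-east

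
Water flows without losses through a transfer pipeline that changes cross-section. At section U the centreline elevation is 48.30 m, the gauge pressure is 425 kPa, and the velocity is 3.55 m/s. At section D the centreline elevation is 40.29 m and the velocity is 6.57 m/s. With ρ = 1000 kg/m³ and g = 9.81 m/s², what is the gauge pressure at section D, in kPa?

Pressure head at U: ψ₁ = P₁/(ρg) = 425×1000 / (1000 × 9.81) = 43.32 m.
Velocity heads: v₁²/2g = 3.55²/19.62 = 0.642 m; v₂²/2g = 6.57²/19.62 = 2.200 m.
Total head H = z₁ + ψ₁ + v₁²/2g = 48.30 + 43.32 + 0.642 = 92.26 m.
ψ₂ = H − z₂ − v₂²/2g = 92.26 − 40.29 − 2.200 = 49.77 m.
P₂ = ρgψ₂ = 1000 × 9.81 × 49.77 ≈ 488 kPa.

P₂ ≈ 488 kPa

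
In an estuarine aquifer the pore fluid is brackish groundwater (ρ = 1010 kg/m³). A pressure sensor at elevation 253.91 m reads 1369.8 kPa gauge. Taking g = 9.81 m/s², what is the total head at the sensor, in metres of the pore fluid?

h ≈ 392.16 m

ψ = P/(ρg) = 1369.8×1000 / (1010 × 9.81) = 138.25 m.
h = z + ψ = 253.91 + 138.25 = 392.16 m.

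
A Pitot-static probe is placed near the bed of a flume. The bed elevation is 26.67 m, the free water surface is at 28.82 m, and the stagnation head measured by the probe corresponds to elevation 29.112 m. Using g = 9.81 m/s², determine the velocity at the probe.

v ≈ 2.39 m/s

Near the bed, under hydrostatic conditions, the piezometric head (z + ψ) equals the free-surface elevation, 28.82 m.
Velocity head = total − piezometric = 29.112 − 28.82 = 0.292 m.
v = √(2g·h_v) = √(2 × 9.81 × 0.292) = 2.39 m/s.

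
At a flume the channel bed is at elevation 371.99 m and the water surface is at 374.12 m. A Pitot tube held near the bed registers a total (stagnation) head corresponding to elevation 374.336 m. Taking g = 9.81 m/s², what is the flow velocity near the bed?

v ≈ 2.06 m/s

Near the bed, under hydrostatic conditions, the piezometric head (z + ψ) equals the free-surface elevation, 374.12 m.
Velocity head = total − piezometric = 374.336 − 374.12 = 0.216 m.
v = √(2g·h_v) = √(2 × 9.81 × 0.216) = 2.06 m/s.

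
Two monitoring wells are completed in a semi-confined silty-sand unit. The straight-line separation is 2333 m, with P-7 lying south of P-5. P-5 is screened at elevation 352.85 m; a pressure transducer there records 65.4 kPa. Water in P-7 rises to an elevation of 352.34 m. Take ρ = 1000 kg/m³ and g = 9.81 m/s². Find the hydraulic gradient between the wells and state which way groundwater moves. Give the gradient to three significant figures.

i ≈ 0.00308; groundwater flows toward the south

Pressure head at P-5: ψ = P/(ρg) = 65.4×1000 / (1000 × 9.81) = 6.67 m.
Total head at P-5: h = z + ψ = 352.85 + 6.67 = 359.52 m.
Total head at P-7: h = 352.34 m (water level in the piezometer is the total head).
Head difference: h(P-5) − h(P-7) = 359.52 − 352.34 = 7.18 m.
Hydraulic gradient: i = |Δh| / L = 7.18 / 2333 = 0.00308.
Flow is from higher to lower head: from P-5 toward P-7, i.e. toward the south.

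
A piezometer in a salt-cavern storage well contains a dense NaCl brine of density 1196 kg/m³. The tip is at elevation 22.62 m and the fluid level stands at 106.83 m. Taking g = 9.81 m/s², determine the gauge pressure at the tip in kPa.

P ≈ 988 kPa

Pressure head ψ = h − z = 106.83 − 22.62 = 84.21 m.
P = ρgψ = 1196 × 9.81 × 84.21 = 988016 Pa ≈ 988 kPa.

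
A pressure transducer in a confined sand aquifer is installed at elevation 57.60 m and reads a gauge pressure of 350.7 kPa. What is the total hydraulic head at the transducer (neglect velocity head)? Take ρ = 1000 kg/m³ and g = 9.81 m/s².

ψ = P/(ρg) = 350.7×1000 / (1000 × 9.81) = 35.75 m.
h = z + ψ = 57.60 + 35.75 = 93.35 m.

h ≈ 93.35 m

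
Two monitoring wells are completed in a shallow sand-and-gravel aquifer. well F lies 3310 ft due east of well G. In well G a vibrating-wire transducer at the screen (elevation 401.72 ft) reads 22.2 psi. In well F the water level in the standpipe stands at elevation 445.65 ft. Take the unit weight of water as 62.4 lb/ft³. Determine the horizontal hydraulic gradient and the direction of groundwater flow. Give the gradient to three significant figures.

Pressure head at well G: ψ = 144·P/γ = 144 × 22.2 / 62.4 = 51.23 ft.
Total head at well G: h = z + ψ = 401.72 + 51.23 = 452.95 ft.
Total head at well F: h = 445.65 ft (water level in the piezometer is the total head).
Head difference: h(well G) − h(well F) = 452.95 − 445.65 = 7.30 ft.
Hydraulic gradient: i = |Δh| / L = 7.30 / 3310 = 0.00221.
Flow is from higher to lower head: from well G toward well F, i.e. toward the east.

i ≈ 0.00221; groundwater flows toward the east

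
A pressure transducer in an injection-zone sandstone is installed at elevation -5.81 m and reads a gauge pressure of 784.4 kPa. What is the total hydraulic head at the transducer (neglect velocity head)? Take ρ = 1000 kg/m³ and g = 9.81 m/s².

h ≈ 74.15 m

ψ = P/(ρg) = 784.4×1000 / (1000 × 9.81) = 79.96 m.
h = z + ψ = -5.81 + 79.96 = 74.15 m.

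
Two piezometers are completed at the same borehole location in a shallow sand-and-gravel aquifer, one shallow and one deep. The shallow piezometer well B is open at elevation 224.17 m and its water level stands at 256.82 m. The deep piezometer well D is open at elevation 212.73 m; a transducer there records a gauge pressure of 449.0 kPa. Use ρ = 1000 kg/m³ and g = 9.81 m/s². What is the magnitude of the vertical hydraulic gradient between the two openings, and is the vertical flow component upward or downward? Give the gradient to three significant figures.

Total head at well B: h = 256.82 m (water level in the standpipe).
Pressure head at well D: ψ = P/(ρg) = 449.0×1000 / (1000 × 9.81) = 45.77 m.
Total head at well D: h = z + ψ = 212.73 + 45.77 = 258.50 m.
Δh = h(well B) − h(well D) = 256.82 − 258.50 = -1.68 m.
Vertical separation Δz = 224.17 − 212.73 = 11.44 m.
|i_v| = |Δh| / Δz = 1.68 / 11.44 = 0.147.
Head is higher in the deep piezometer, so vertical flow is upward (discharge condition).

|i_v| ≈ 0.147; vertical flow is upward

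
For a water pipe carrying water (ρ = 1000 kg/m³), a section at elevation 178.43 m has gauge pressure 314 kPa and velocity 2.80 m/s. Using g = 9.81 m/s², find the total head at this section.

Pressure head ψ = P/(ρg) = 314×1000 / (1000 × 9.81) = 32.01 m.
Velocity head = v²/(2g) = 2.80² / (2 × 9.81) = 0.400 m.
h = z + ψ + v²/(2g) = 178.43 + 32.01 + 0.400 = 210.84 m.

h ≈ 210.84 m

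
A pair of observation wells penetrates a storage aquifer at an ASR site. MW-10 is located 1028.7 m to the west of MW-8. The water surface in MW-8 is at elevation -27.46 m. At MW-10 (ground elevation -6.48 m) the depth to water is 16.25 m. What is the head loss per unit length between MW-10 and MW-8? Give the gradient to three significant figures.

i ≈ 0.00460 m/m

Total head at MW-8: h = -27.46 m (water level in the piezometer is the total head).
Total head at MW-10: h = -6.48 − 16.25 = -22.73 m.
Head difference: h(MW-8) − h(MW-10) = -27.46 − (-22.73) = -4.73 m.
Hydraulic gradient: i = |Δh| / L = 4.73 / 1028.7 = 0.00460.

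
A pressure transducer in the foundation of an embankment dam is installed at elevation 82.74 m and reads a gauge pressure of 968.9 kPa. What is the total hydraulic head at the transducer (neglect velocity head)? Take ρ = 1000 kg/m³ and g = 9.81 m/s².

h ≈ 181.51 m

ψ = P/(ρg) = 968.9×1000 / (1000 × 9.81) = 98.77 m.
h = z + ψ = 82.74 + 98.77 = 181.51 m.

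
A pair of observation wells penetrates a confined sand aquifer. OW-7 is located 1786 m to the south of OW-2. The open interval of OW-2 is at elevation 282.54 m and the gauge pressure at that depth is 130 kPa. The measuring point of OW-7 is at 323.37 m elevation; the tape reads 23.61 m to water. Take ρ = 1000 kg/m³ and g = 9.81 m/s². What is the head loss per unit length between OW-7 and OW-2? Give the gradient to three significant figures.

Pressure head at OW-2: ψ = P/(ρg) = 130×1000 / (1000 × 9.81) = 13.25 m.
Total head at OW-2: h = z + ψ = 282.54 + 13.25 = 295.79 m.
Total head at OW-7: h = 323.37 − 23.61 = 299.76 m.
Head difference: h(OW-2) − h(OW-7) = 295.79 − 299.76 = -3.97 m.
Hydraulic gradient: i = |Δh| / L = 3.97 / 1786 = 0.00222.

i ≈ 0.00222 m/m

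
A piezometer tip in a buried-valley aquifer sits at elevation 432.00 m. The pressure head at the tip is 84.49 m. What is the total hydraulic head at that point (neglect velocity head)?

h = z + ψ = 432.00 + 84.49 = 516.49 m.

h ≈ 516.49 m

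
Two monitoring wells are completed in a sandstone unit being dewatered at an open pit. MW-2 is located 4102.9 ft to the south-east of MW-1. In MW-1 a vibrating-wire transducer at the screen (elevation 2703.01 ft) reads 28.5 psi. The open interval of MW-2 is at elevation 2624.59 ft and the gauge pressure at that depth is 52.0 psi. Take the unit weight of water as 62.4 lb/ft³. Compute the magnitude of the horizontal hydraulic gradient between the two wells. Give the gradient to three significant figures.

i ≈ 0.00590

Pressure head at MW-1: ψ = 144·P/γ = 144 × 28.5 / 62.4 = 65.77 ft.
Total head at MW-1: h = z + ψ = 2703.01 + 65.77 = 2768.78 ft.
Pressure head at MW-2: ψ = 144·P/γ = 144 × 52.0 / 62.4 = 120.00 ft.
Total head at MW-2: h = z + ψ = 2624.59 + 120.00 = 2744.59 ft.
Head difference: h(MW-1) − h(MW-2) = 2768.78 − 2744.59 = 24.19 ft.
Hydraulic gradient: i = |Δh| / L = 24.19 / 4102.9 = 0.00590.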